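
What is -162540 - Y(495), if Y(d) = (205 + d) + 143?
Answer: -163383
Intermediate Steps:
Y(d) = 348 + d
-162540 - Y(495) = -162540 - (348 + 495) = -162540 - 1*843 = -162540 - 843 = -163383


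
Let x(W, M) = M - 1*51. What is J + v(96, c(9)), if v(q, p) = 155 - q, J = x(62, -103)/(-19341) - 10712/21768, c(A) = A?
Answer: 146643154/2506041 ≈ 58.516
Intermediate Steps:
x(W, M) = -51 + M (x(W, M) = M - 51 = -51 + M)
J = -1213265/2506041 (J = (-51 - 103)/(-19341) - 10712/21768 = -154*(-1/19341) - 10712*1/21768 = 22/2763 - 1339/2721 = -1213265/2506041 ≈ -0.48414)
J + v(96, c(9)) = -1213265/2506041 + (155 - 1*96) = -1213265/2506041 + (155 - 96) = -1213265/2506041 + 59 = 146643154/2506041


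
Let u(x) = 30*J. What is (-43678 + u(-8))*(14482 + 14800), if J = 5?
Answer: -1274586896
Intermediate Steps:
u(x) = 150 (u(x) = 30*5 = 150)
(-43678 + u(-8))*(14482 + 14800) = (-43678 + 150)*(14482 + 14800) = -43528*29282 = -1274586896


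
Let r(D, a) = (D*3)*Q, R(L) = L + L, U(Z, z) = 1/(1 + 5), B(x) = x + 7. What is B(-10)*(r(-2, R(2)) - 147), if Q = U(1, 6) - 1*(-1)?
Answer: 462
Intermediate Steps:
B(x) = 7 + x
U(Z, z) = ⅙ (U(Z, z) = 1/6 = ⅙)
R(L) = 2*L
Q = 7/6 (Q = ⅙ - 1*(-1) = ⅙ + 1 = 7/6 ≈ 1.1667)
r(D, a) = 7*D/2 (r(D, a) = (D*3)*(7/6) = (3*D)*(7/6) = 7*D/2)
B(-10)*(r(-2, R(2)) - 147) = (7 - 10)*((7/2)*(-2) - 147) = -3*(-7 - 147) = -3*(-154) = 462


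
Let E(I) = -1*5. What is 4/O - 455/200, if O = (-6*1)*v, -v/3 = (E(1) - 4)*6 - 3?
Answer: -46763/20520 ≈ -2.2789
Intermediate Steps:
E(I) = -5
v = 171 (v = -3*((-5 - 4)*6 - 3) = -3*(-9*6 - 3) = -3*(-54 - 3) = -3*(-57) = 171)
O = -1026 (O = -6*1*171 = -6*171 = -1026)
4/O - 455/200 = 4/(-1026) - 455/200 = 4*(-1/1026) - 455*1/200 = -2/513 - 91/40 = -46763/20520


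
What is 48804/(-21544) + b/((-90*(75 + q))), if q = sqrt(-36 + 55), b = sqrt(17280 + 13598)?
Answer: -12201/5386 - 5*sqrt(30878)/33636 + sqrt(586682)/504540 ≈ -2.2899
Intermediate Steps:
b = sqrt(30878) ≈ 175.72
q = sqrt(19) ≈ 4.3589
48804/(-21544) + b/((-90*(75 + q))) = 48804/(-21544) + sqrt(30878)/((-90*(75 + sqrt(19)))) = 48804*(-1/21544) + sqrt(30878)/(-6750 - 90*sqrt(19)) = -12201/5386 + sqrt(30878)/(-6750 - 90*sqrt(19))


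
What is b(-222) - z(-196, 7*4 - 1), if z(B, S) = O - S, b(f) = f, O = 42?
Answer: -237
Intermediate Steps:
z(B, S) = 42 - S
b(-222) - z(-196, 7*4 - 1) = -222 - (42 - (7*4 - 1)) = -222 - (42 - (28 - 1)) = -222 - (42 - 1*27) = -222 - (42 - 27) = -222 - 1*15 = -222 - 15 = -237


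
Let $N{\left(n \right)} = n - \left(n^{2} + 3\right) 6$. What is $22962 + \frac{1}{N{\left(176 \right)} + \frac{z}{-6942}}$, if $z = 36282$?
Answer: $\frac{4933583929789}{214858633} \approx 22962.0$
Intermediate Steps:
$N{\left(n \right)} = -18 + n - 6 n^{2}$ ($N{\left(n \right)} = n - \left(3 + n^{2}\right) 6 = n - \left(18 + 6 n^{2}\right) = -18 + n - 6 n^{2}$)
$22962 + \frac{1}{N{\left(176 \right)} + \frac{z}{-6942}} = 22962 + \frac{1}{\left(-18 + 176 - 6 \cdot 176^{2}\right) + \frac{36282}{-6942}} = 22962 + \frac{1}{\left(-18 + 176 - 185856\right) + 36282 \left(- \frac{1}{6942}\right)} = 22962 + \frac{1}{\left(-18 + 176 - 185856\right) - \frac{6047}{1157}} = 22962 + \frac{1}{-185698 - \frac{6047}{1157}} = 22962 + \frac{1}{- \frac{214858633}{1157}} = 22962 - \frac{1157}{214858633} = \frac{4933583929789}{214858633}$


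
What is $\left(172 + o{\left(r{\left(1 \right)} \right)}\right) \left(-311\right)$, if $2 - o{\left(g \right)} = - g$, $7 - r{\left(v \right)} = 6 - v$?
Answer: $-54736$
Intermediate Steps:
$r{\left(v \right)} = 1 + v$ ($r{\left(v \right)} = 7 - \left(6 - v\right) = 7 + \left(-6 + v\right) = 1 + v$)
$o{\left(g \right)} = 2 + g$ ($o{\left(g \right)} = 2 - - g = 2 + g$)
$\left(172 + o{\left(r{\left(1 \right)} \right)}\right) \left(-311\right) = \left(172 + \left(2 + \left(1 + 1\right)\right)\right) \left(-311\right) = \left(172 + \left(2 + 2\right)\right) \left(-311\right) = \left(172 + 4\right) \left(-311\right) = 176 \left(-311\right) = -54736$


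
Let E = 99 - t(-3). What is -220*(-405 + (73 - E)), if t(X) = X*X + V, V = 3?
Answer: 92180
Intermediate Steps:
t(X) = 3 + X² (t(X) = X*X + 3 = X² + 3 = 3 + X²)
E = 87 (E = 99 - (3 + (-3)²) = 99 - (3 + 9) = 99 - 1*12 = 99 - 12 = 87)
-220*(-405 + (73 - E)) = -220*(-405 + (73 - 1*87)) = -220*(-405 + (73 - 87)) = -220*(-405 - 14) = -220*(-419) = 92180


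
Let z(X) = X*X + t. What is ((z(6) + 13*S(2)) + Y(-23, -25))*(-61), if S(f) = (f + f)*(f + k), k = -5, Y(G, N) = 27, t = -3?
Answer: 5856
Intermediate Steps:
z(X) = -3 + X² (z(X) = X*X - 3 = X² - 3 = -3 + X²)
S(f) = 2*f*(-5 + f) (S(f) = (f + f)*(f - 5) = (2*f)*(-5 + f) = 2*f*(-5 + f))
((z(6) + 13*S(2)) + Y(-23, -25))*(-61) = (((-3 + 6²) + 13*(2*2*(-5 + 2))) + 27)*(-61) = (((-3 + 36) + 13*(2*2*(-3))) + 27)*(-61) = ((33 + 13*(-12)) + 27)*(-61) = ((33 - 156) + 27)*(-61) = (-123 + 27)*(-61) = -96*(-61) = 5856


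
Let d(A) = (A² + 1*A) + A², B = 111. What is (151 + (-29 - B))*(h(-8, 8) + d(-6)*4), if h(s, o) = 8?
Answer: 2992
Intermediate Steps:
d(A) = A + 2*A² (d(A) = (A² + A) + A² = (A + A²) + A² = A + 2*A²)
(151 + (-29 - B))*(h(-8, 8) + d(-6)*4) = (151 + (-29 - 1*111))*(8 - 6*(1 + 2*(-6))*4) = (151 + (-29 - 111))*(8 - 6*(1 - 12)*4) = (151 - 140)*(8 - 6*(-11)*4) = 11*(8 + 66*4) = 11*(8 + 264) = 11*272 = 2992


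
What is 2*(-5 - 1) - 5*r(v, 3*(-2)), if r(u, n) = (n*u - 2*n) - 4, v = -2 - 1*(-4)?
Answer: 8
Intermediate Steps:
v = 2 (v = -2 + 4 = 2)
r(u, n) = -4 - 2*n + n*u (r(u, n) = (-2*n + n*u) - 4 = -4 - 2*n + n*u)
2*(-5 - 1) - 5*r(v, 3*(-2)) = 2*(-5 - 1) - 5*(-4 - 6*(-2) + (3*(-2))*2) = 2*(-6) - 5*(-4 - 2*(-6) - 6*2) = -12 - 5*(-4 + 12 - 12) = -12 - 5*(-4) = -12 + 20 = 8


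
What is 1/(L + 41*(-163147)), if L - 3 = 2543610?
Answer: -1/4145414 ≈ -2.4123e-7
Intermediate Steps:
L = 2543613 (L = 3 + 2543610 = 2543613)
1/(L + 41*(-163147)) = 1/(2543613 + 41*(-163147)) = 1/(2543613 - 6689027) = 1/(-4145414) = -1/4145414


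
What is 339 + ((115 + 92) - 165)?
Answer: 381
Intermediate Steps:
339 + ((115 + 92) - 165) = 339 + (207 - 165) = 339 + 42 = 381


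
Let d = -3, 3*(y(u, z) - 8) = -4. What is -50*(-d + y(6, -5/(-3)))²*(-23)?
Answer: 967150/9 ≈ 1.0746e+5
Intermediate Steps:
y(u, z) = 20/3 (y(u, z) = 8 + (⅓)*(-4) = 8 - 4/3 = 20/3)
-50*(-d + y(6, -5/(-3)))²*(-23) = -50*(-1*(-3) + 20/3)²*(-23) = -50*(3 + 20/3)²*(-23) = -50*(29/3)²*(-23) = -50*841/9*(-23) = -10*4205/9*(-23) = -42050/9*(-23) = 967150/9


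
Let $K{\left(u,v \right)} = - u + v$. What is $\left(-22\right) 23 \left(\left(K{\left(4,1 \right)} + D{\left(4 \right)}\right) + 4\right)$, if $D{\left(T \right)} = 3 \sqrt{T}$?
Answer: $-3542$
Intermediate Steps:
$K{\left(u,v \right)} = v - u$
$\left(-22\right) 23 \left(\left(K{\left(4,1 \right)} + D{\left(4 \right)}\right) + 4\right) = \left(-22\right) 23 \left(\left(\left(1 - 4\right) + 3 \sqrt{4}\right) + 4\right) = - 506 \left(\left(\left(1 - 4\right) + 3 \cdot 2\right) + 4\right) = - 506 \left(\left(-3 + 6\right) + 4\right) = - 506 \left(3 + 4\right) = \left(-506\right) 7 = -3542$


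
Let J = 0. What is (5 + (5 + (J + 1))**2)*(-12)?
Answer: -492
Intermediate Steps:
(5 + (5 + (J + 1))**2)*(-12) = (5 + (5 + (0 + 1))**2)*(-12) = (5 + (5 + 1)**2)*(-12) = (5 + 6**2)*(-12) = (5 + 36)*(-12) = 41*(-12) = -492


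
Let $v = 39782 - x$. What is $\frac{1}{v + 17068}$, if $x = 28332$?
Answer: $\frac{1}{28518} \approx 3.5066 \cdot 10^{-5}$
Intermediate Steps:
$v = 11450$ ($v = 39782 - 28332 = 11450$)
$\frac{1}{v + 17068} = \frac{1}{11450 + 17068} = \frac{1}{28518}$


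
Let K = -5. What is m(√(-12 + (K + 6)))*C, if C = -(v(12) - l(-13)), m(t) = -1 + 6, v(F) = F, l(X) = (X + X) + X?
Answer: -255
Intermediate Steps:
l(X) = 3*X (l(X) = 2*X + X = 3*X)
m(t) = 5
C = -51 (C = -(12 - 3*(-13)) = -(12 - 1*(-39)) = -(12 + 39) = -1*51 = -51)
m(√(-12 + (K + 6)))*C = 5*(-51) = -255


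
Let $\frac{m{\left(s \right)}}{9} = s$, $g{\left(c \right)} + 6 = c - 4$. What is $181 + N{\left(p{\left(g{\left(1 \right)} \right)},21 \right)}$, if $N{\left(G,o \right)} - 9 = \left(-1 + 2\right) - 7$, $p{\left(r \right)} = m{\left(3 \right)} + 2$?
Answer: $184$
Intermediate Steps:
$g{\left(c \right)} = -10 + c$ ($g{\left(c \right)} = -6 + \left(c - 4\right) = -6 + \left(-4 + c\right) = -10 + c$)
$m{\left(s \right)} = 9 s$
$p{\left(r \right)} = 29$ ($p{\left(r \right)} = 9 \cdot 3 + 2 = 27 + 2 = 29$)
$N{\left(G,o \right)} = 3$ ($N{\left(G,o \right)} = 9 + \left(\left(-1 + 2\right) - 7\right) = 9 + \left(1 - 7\right) = 9 - 6 = 3$)
$181 + N{\left(p{\left(g{\left(1 \right)} \right)},21 \right)} = 181 + 3 = 184$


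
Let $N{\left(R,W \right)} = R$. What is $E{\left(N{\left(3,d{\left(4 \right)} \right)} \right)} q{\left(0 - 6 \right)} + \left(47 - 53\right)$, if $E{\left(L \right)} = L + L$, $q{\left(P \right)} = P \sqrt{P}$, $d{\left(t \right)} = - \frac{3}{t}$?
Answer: $-6 - 36 i \sqrt{6} \approx -6.0 - 88.182 i$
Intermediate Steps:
$q{\left(P \right)} = P^{\frac{3}{2}}$
$E{\left(L \right)} = 2 L$
$E{\left(N{\left(3,d{\left(4 \right)} \right)} \right)} q{\left(0 - 6 \right)} + \left(47 - 53\right) = 2 \cdot 3 \left(0 - 6\right)^{\frac{3}{2}} + \left(47 - 53\right) = 6 \left(0 - 6\right)^{\frac{3}{2}} - 6 = 6 \left(-6\right)^{\frac{3}{2}} - 6 = 6 \left(- 6 i \sqrt{6}\right) - 6 = - 36 i \sqrt{6} - 6 = -6 - 36 i \sqrt{6}$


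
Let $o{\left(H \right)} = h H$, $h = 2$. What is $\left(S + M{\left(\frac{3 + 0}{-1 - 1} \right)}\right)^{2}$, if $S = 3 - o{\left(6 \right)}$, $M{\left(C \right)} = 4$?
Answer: $25$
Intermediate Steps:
$o{\left(H \right)} = 2 H$
$S = -9$ ($S = 3 - 2 \cdot 6 = 3 - 12 = -9$)
$\left(S + M{\left(\frac{3 + 0}{-1 - 1} \right)}\right)^{2} = \left(-9 + 4\right)^{2} = \left(-5\right)^{2} = 25$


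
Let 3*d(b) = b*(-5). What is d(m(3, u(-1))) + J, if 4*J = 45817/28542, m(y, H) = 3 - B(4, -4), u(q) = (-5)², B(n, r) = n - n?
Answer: -525023/114168 ≈ -4.5987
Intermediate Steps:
B(n, r) = 0
u(q) = 25
m(y, H) = 3 (m(y, H) = 3 - 1*0 = 3 + 0 = 3)
d(b) = -5*b/3 (d(b) = (b*(-5))/3 = (-5*b)/3 = -5*b/3)
J = 45817/114168 (J = (45817/28542)/4 = (45817*(1/28542))/4 = (¼)*(45817/28542) = 45817/114168 ≈ 0.40131)
d(m(3, u(-1))) + J = -5/3*3 + 45817/114168 = -5 + 45817/114168 = -525023/114168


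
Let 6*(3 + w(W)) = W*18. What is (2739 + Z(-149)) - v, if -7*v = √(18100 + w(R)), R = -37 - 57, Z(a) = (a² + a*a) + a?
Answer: 46992 + √17815/7 ≈ 47011.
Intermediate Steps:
Z(a) = a + 2*a² (Z(a) = (a² + a²) + a = 2*a² + a = a + 2*a²)
R = -94
w(W) = -3 + 3*W (w(W) = -3 + (W*18)/6 = -3 + (18*W)/6 = -3 + 3*W)
v = -√17815/7 (v = -√(18100 + (-3 + 3*(-94)))/7 = -√(18100 + (-3 - 282))/7 = -√(18100 - 285)/7 = -√17815/7 ≈ -19.068)
(2739 + Z(-149)) - v = (2739 - 149*(1 + 2*(-149))) - (-1)*√17815/7 = (2739 - 149*(1 - 298)) + √17815/7 = (2739 - 149*(-297)) + √17815/7 = (2739 + 44253) + √17815/7 = 46992 + √17815/7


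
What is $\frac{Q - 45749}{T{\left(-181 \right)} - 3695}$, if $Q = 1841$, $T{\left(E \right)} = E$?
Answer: $\frac{3659}{323} \approx 11.328$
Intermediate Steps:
$\frac{Q - 45749}{T{\left(-181 \right)} - 3695} = \frac{1841 - 45749}{-181 - 3695} = - \frac{43908}{-3876} = \left(-43908\right) \left(- \frac{1}{3876}\right) = \frac{3659}{323}$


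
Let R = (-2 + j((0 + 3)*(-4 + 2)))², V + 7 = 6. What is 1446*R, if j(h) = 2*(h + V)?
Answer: 370176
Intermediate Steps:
V = -1 (V = -7 + 6 = -1)
j(h) = -2 + 2*h (j(h) = 2*(h - 1) = 2*(-1 + h) = -2 + 2*h)
R = 256 (R = (-2 + (-2 + 2*((0 + 3)*(-4 + 2))))² = (-2 + (-2 + 2*(3*(-2))))² = (-2 + (-2 + 2*(-6)))² = (-2 + (-2 - 12))² = (-2 - 14)² = (-16)² = 256)
1446*R = 1446*256 = 370176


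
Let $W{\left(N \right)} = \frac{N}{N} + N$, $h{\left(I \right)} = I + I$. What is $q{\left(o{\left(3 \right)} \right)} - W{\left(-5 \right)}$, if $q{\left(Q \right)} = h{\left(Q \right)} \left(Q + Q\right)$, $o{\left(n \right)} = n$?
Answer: $40$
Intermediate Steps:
$h{\left(I \right)} = 2 I$
$q{\left(Q \right)} = 4 Q^{2}$ ($q{\left(Q \right)} = 2 Q \left(Q + Q\right) = 2 Q 2 Q = 4 Q^{2}$)
$W{\left(N \right)} = 1 + N$
$q{\left(o{\left(3 \right)} \right)} - W{\left(-5 \right)} = 4 \cdot 3^{2} - \left(1 - 5\right) = 4 \cdot 9 - -4 = 36 + 4 = 40$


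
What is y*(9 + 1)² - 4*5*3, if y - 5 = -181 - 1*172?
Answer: -34860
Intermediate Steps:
y = -348 (y = 5 + (-181 - 1*172) = 5 + (-181 - 172) = 5 - 353 = -348)
y*(9 + 1)² - 4*5*3 = -348*(9 + 1)² - 4*5*3 = -348*10² - 20*3 = -348*100 - 60 = -34800 - 60 = -34860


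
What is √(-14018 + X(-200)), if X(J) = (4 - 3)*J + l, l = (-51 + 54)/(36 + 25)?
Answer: I*√52904995/61 ≈ 119.24*I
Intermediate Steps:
l = 3/61 ≈ 0.049180
X(J) = 3/61 + J (X(J) = (4 - 3)*J + 3/61 = 1*J + 3/61 = J + 3/61 = 3/61 + J)
√(-14018 + X(-200)) = √(-14018 + (3/61 - 200)) = √(-14018 - 12197/61) = √(-867295/61) = I*√52904995/61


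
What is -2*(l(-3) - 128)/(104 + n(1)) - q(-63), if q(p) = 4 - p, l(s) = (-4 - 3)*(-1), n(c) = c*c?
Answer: -6793/105 ≈ -64.695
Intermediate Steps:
n(c) = c**2
l(s) = 7 (l(s) = -7*(-1) = 7)
-2*(l(-3) - 128)/(104 + n(1)) - q(-63) = -2*(7 - 128)/(104 + 1**2) - (4 - 1*(-63)) = -(-242)/(104 + 1) - (4 + 63) = -(-242)/105 - 1*67 = -(-242)/105 - 67 = -2*(-121/105) - 67 = 242/105 - 67 = -6793/105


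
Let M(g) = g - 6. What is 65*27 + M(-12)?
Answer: 1737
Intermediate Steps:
M(g) = -6 + g
65*27 + M(-12) = 65*27 + (-6 - 12) = 1755 - 18 = 1737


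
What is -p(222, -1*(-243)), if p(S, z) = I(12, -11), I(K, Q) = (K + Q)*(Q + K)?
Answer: -1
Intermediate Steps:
I(K, Q) = (K + Q)**2 (I(K, Q) = (K + Q)*(K + Q) = (K + Q)**2)
p(S, z) = 1 (p(S, z) = (12 - 11)**2 = 1**2 = 1)
-p(222, -1*(-243)) = -1*1 = -1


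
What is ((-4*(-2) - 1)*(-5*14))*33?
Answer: -16170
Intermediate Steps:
((-4*(-2) - 1)*(-5*14))*33 = ((8 - 1)*(-70))*33 = (7*(-70))*33 = -490*33 = -16170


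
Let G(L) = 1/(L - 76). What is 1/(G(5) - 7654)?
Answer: -71/543435 ≈ -0.00013065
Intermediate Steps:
G(L) = 1/(-76 + L)
1/(G(5) - 7654) = 1/(1/(-76 + 5) - 7654) = 1/(1/(-71) - 7654) = 1/(-1/71 - 7654) = 1/(-543435/71) = -71/543435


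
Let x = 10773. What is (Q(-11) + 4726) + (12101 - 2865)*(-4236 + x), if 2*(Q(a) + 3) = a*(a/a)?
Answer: 120760899/2 ≈ 6.0380e+7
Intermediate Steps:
Q(a) = -3 + a/2 (Q(a) = -3 + (a*(a/a))/2 = -3 + (a*1)/2 = -3 + a/2)
(Q(-11) + 4726) + (12101 - 2865)*(-4236 + x) = ((-3 + (1/2)*(-11)) + 4726) + (12101 - 2865)*(-4236 + 10773) = ((-3 - 11/2) + 4726) + 9236*6537 = (-17/2 + 4726) + 60375732 = 9435/2 + 60375732 = 120760899/2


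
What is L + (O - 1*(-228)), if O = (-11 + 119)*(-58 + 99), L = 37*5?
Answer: 4841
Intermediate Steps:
L = 185
O = 4428 (O = 108*41 = 4428)
L + (O - 1*(-228)) = 185 + (4428 - 1*(-228)) = 185 + (4428 + 228) = 185 + 4656 = 4841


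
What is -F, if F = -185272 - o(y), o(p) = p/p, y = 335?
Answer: 185273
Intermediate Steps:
o(p) = 1
F = -185273 (F = -185272 - 1*1 = -185272 - 1 = -185273)
-F = -1*(-185273) = 185273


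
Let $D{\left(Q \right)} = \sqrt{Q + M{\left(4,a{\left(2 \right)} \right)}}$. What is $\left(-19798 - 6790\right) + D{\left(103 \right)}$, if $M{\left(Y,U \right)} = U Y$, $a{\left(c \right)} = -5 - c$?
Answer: $-26588 + 5 \sqrt{3} \approx -26579.0$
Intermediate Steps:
$D{\left(Q \right)} = \sqrt{-28 + Q}$ ($D{\left(Q \right)} = \sqrt{Q + \left(-5 - 2\right) 4} = \sqrt{Q - 28} = \sqrt{-28 + Q}$)
$\left(-19798 - 6790\right) + D{\left(103 \right)} = \left(-19798 - 6790\right) + \sqrt{-28 + 103} = -26588 + \sqrt{75} = -26588 + 5 \sqrt{3}$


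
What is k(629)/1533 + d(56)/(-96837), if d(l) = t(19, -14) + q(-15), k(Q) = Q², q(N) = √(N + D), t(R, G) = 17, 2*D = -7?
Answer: 4256962384/16494569 - I*√74/193674 ≈ 258.08 - 4.4417e-5*I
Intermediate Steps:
D = -7/2 (D = (½)*(-7) = -7/2 ≈ -3.5000)
q(N) = √(-7/2 + N) (q(N) = √(N - 7/2) = √(-7/2 + N))
d(l) = 17 + I*√74/2 (d(l) = 17 + √(-14 + 4*(-15))/2 = 17 + √(-14 - 60)/2 = 17 + √(-74)/2 = 17 + (I*√74)/2 = 17 + I*√74/2)
k(629)/1533 + d(56)/(-96837) = 629²/1533 + (17 + I*√74/2)/(-96837) = 395641*(1/1533) + (17 + I*√74/2)*(-1/96837) = 395641/1533 + (-17/96837 - I*√74/193674) = 4256962384/16494569 - I*√74/193674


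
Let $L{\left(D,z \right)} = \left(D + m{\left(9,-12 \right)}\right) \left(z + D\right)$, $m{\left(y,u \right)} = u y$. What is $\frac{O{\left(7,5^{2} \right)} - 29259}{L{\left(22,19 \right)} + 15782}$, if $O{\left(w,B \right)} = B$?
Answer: $- \frac{14617}{6128} \approx -2.3853$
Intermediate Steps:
$L{\left(D,z \right)} = \left(-108 + D\right) \left(D + z\right)$ ($L{\left(D,z \right)} = \left(D - 108\right) \left(z + D\right) = \left(D - 108\right) \left(D + z\right) = \left(-108 + D\right) \left(D + z\right)$)
$\frac{O{\left(7,5^{2} \right)} - 29259}{L{\left(22,19 \right)} + 15782} = \frac{5^{2} - 29259}{\left(22^{2} - 2376 - 2052 + 22 \cdot 19\right) + 15782} = \frac{25 - 29259}{\left(484 - 2376 - 2052 + 418\right) + 15782} = - \frac{29234}{-3526 + 15782} = - \frac{29234}{12256} = \left(-29234\right) \frac{1}{12256} = - \frac{14617}{6128}$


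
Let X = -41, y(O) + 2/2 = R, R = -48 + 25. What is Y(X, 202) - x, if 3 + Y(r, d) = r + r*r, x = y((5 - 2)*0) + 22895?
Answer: -21234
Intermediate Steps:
R = -23
y(O) = -24 (y(O) = -1 - 23 = -24)
x = 22871 (x = -24 + 22895 = 22871)
Y(r, d) = -3 + r + r**2 (Y(r, d) = -3 + (r + r*r) = -3 + (r + r**2) = -3 + r + r**2)
Y(X, 202) - x = (-3 - 41 + (-41)**2) - 1*22871 = (-3 - 41 + 1681) - 22871 = 1637 - 22871 = -21234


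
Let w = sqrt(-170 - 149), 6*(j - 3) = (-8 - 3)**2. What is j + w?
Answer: 139/6 + I*sqrt(319) ≈ 23.167 + 17.861*I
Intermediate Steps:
j = 139/6 (j = 3 + (-8 - 3)**2/6 = 3 + (1/6)*(-11)**2 = 3 + (1/6)*121 = 3 + 121/6 = 139/6 ≈ 23.167)
w = I*sqrt(319) (w = sqrt(-319) = I*sqrt(319) ≈ 17.861*I)
j + w = 139/6 + I*sqrt(319)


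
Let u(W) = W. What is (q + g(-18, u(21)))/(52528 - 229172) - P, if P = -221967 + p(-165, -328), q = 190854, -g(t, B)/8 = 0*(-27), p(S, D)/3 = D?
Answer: 19691382795/88322 ≈ 2.2295e+5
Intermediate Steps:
p(S, D) = 3*D
g(t, B) = 0 (g(t, B) = -0*(-27) = -8*0 = 0)
P = -222951 (P = -221967 + 3*(-328) = -221967 - 984 = -222951)
(q + g(-18, u(21)))/(52528 - 229172) - P = (190854 + 0)/(52528 - 229172) - 1*(-222951) = 190854/(-176644) + 222951 = 190854*(-1/176644) + 222951 = -95427/88322 + 222951 = 19691382795/88322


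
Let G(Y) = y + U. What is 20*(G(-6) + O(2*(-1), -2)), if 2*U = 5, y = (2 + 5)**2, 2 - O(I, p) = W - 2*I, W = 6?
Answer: 870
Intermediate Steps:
O(I, p) = -4 + 2*I (O(I, p) = 2 - (6 - 2*I) = 2 + (-6 + 2*I) = -4 + 2*I)
y = 49 (y = 7**2 = 49)
U = 5/2 (U = (1/2)*5 = 5/2 ≈ 2.5000)
G(Y) = 103/2 (G(Y) = 49 + 5/2 = 103/2)
20*(G(-6) + O(2*(-1), -2)) = 20*(103/2 + (-4 + 2*(2*(-1)))) = 20*(103/2 + (-4 + 2*(-2))) = 20*(103/2 + (-4 - 4)) = 20*(103/2 - 8) = 20*(87/2) = 870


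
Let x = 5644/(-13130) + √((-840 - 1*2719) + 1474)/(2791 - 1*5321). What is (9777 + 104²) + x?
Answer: 135190223/6565 - I*√2085/2530 ≈ 20593.0 - 0.018048*I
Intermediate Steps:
x = -2822/6565 - I*√2085/2530 (x = 5644*(-1/13130) + √((-840 - 2719) + 1474)/(2791 - 5321) = -2822/6565 + √(-3559 + 1474)/(-2530) = -2822/6565 + √(-2085)*(-1/2530) = -2822/6565 + (I*√2085)*(-1/2530) = -2822/6565 - I*√2085/2530 ≈ -0.42986 - 0.018048*I)
(9777 + 104²) + x = (9777 + 104²) + (-2822/6565 - I*√2085/2530) = (9777 + 10816) + (-2822/6565 - I*√2085/2530) = 20593 + (-2822/6565 - I*√2085/2530) = 135190223/6565 - I*√2085/2530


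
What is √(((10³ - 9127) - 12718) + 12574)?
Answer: 3*I*√919 ≈ 90.945*I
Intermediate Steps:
√(((10³ - 9127) - 12718) + 12574) = √(((1000 - 9127) - 12718) + 12574) = √((-8127 - 12718) + 12574) = √(-20845 + 12574) = √(-8271) = 3*I*√919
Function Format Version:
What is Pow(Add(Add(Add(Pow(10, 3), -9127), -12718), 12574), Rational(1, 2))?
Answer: Mul(3, I, Pow(919, Rational(1, 2))) ≈ Mul(90.945, I)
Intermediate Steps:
Pow(Add(Add(Add(Pow(10, 3), -9127), -12718), 12574), Rational(1, 2)) = Pow(Add(Add(Add(1000, -9127), -12718), 12574), Rational(1, 2)) = Pow(Add(Add(-8127, -12718), 12574), Rational(1, 2)) = Pow(Add(-20845, 12574), Rational(1, 2)) = Pow(-8271, Rational(1, 2)) = Mul(3, I, Pow(919, Rational(1, 2)))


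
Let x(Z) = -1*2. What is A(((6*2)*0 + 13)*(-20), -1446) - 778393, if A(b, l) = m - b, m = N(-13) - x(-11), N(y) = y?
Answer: -778144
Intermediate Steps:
x(Z) = -2
m = -11 (m = -13 - 1*(-2) = -13 + 2 = -11)
A(b, l) = -11 - b
A(((6*2)*0 + 13)*(-20), -1446) - 778393 = (-11 - ((6*2)*0 + 13)*(-20)) - 778393 = (-11 - (12*0 + 13)*(-20)) - 778393 = (-11 - (0 + 13)*(-20)) - 778393 = (-11 - 13*(-20)) - 778393 = (-11 - 1*(-260)) - 778393 = (-11 + 260) - 778393 = 249 - 778393 = -778144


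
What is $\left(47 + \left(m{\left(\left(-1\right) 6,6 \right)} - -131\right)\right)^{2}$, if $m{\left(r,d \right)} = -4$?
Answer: $30276$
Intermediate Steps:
$\left(47 + \left(m{\left(\left(-1\right) 6,6 \right)} - -131\right)\right)^{2} = \left(47 - -127\right)^{2} = \left(47 + \left(-4 + 131\right)\right)^{2} = \left(47 + 127\right)^{2} = 174^{2} = 30276$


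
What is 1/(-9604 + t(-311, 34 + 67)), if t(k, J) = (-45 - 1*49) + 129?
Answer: -1/9569 ≈ -0.00010450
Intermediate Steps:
t(k, J) = 35 (t(k, J) = (-45 - 49) + 129 = -94 + 129 = 35)
1/(-9604 + t(-311, 34 + 67)) = 1/(-9604 + 35) = 1/(-9569) = -1/9569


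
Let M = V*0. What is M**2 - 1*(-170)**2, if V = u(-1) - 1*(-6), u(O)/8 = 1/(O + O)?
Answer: -28900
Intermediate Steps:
u(O) = 4/O (u(O) = 8/(O + O) = 8/((2*O)) = 8*(1/(2*O)) = 4/O)
V = 2 (V = 4/(-1) - 1*(-6) = 4*(-1) + 6 = -4 + 6 = 2)
M = 0 (M = 2*0 = 0)
M**2 - 1*(-170)**2 = 0**2 - 1*(-170)**2 = 0 - 1*28900 = 0 - 28900 = -28900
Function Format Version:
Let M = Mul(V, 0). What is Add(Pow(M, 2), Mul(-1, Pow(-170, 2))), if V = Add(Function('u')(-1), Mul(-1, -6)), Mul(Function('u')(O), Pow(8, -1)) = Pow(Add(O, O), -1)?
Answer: -28900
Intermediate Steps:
Function('u')(O) = Mul(4, Pow(O, -1)) (Function('u')(O) = Mul(8, Pow(Add(O, O), -1)) = Mul(8, Pow(Mul(2, O), -1)) = Mul(8, Mul(Rational(1, 2), Pow(O, -1))) = Mul(4, Pow(O, -1)))
V = 2 (V = Add(Mul(4, Pow(-1, -1)), Mul(-1, -6)) = Add(Mul(4, -1), 6) = Add(-4, 6) = 2)
M = 0 (M = Mul(2, 0) = 0)
Add(Pow(M, 2), Mul(-1, Pow(-170, 2))) = Add(Pow(0, 2), Mul(-1, Pow(-170, 2))) = Add(0, Mul(-1, 28900)) = Add(0, -28900) = -28900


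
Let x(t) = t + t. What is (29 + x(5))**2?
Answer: 1521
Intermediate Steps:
x(t) = 2*t
(29 + x(5))**2 = (29 + 2*5)**2 = (29 + 10)**2 = 39**2 = 1521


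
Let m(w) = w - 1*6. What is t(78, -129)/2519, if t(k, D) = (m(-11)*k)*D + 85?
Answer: 171139/2519 ≈ 67.939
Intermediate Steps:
m(w) = -6 + w (m(w) = w - 6 = -6 + w)
t(k, D) = 85 - 17*D*k (t(k, D) = ((-6 - 11)*k)*D + 85 = (-17*k)*D + 85 = -17*D*k + 85 = 85 - 17*D*k)
t(78, -129)/2519 = (85 - 17*(-129)*78)/2519 = (85 + 171054)*(1/2519) = 171139*(1/2519) = 171139/2519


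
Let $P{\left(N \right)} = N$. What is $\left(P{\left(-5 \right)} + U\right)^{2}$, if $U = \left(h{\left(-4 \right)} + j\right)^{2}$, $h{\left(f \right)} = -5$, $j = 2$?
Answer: $16$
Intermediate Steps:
$U = 9$ ($U = \left(-5 + 2\right)^{2} = \left(-3\right)^{2} = 9$)
$\left(P{\left(-5 \right)} + U\right)^{2} = \left(-5 + 9\right)^{2} = 4^{2} = 16$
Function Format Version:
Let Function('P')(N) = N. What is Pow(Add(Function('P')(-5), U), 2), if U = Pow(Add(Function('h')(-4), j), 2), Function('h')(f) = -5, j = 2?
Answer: 16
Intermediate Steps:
U = 9 (U = Pow(Add(-5, 2), 2) = Pow(-3, 2) = 9)
Pow(Add(Function('P')(-5), U), 2) = Pow(Add(-5, 9), 2) = Pow(4, 2) = 16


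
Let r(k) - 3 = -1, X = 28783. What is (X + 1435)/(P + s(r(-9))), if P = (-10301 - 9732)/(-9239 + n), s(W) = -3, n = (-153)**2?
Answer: -32937620/4811 ≈ -6846.3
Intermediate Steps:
n = 23409
r(k) = 2 (r(k) = 3 - 1 = 2)
P = -1541/1090 (P = (-10301 - 9732)/(-9239 + 23409) = -20033/14170 = -20033*1/14170 = -1541/1090 ≈ -1.4138)
(X + 1435)/(P + s(r(-9))) = (28783 + 1435)/(-1541/1090 - 3) = 30218/(-4811/1090) = 30218*(-1090/4811) = -32937620/4811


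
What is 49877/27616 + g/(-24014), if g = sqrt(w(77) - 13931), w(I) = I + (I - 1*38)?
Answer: 49877/27616 - 3*I*sqrt(1535)/24014 ≈ 1.8061 - 0.0048945*I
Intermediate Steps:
w(I) = -38 + 2*I (w(I) = I + (I - 38) = I + (-38 + I) = -38 + 2*I)
g = 3*I*sqrt(1535) (g = sqrt((-38 + 2*77) - 13931) = sqrt((-38 + 154) - 13931) = sqrt(116 - 13931) = sqrt(-13815) = 3*I*sqrt(1535) ≈ 117.54*I)
49877/27616 + g/(-24014) = 49877/27616 + (3*I*sqrt(1535))/(-24014) = 49877*(1/27616) + (3*I*sqrt(1535))*(-1/24014) = 49877/27616 - 3*I*sqrt(1535)/24014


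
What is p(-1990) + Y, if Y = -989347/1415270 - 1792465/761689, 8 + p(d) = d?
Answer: -2157125587545573/1077995591030 ≈ -2001.1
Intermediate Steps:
p(d) = -8 + d
Y = -3290396667633/1077995591030 (Y = -989347*1/1415270 - 1792465*1/761689 = -989347/1415270 - 1792465/761689 = -3290396667633/1077995591030 ≈ -3.0523)
p(-1990) + Y = (-8 - 1990) - 3290396667633/1077995591030 = -1998 - 3290396667633/1077995591030 = -2157125587545573/1077995591030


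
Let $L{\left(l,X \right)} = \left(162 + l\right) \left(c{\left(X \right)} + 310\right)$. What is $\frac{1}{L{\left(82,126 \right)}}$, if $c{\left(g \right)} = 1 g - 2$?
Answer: $\frac{1}{105896} \approx 9.4432 \cdot 10^{-6}$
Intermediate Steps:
$c{\left(g \right)} = -2 + g$ ($c{\left(g \right)} = g - 2 = -2 + g$)
$L{\left(l,X \right)} = \left(162 + l\right) \left(308 + X\right)$ ($L{\left(l,X \right)} = \left(162 + l\right) \left(\left(-2 + X\right) + 310\right) = \left(162 + l\right) \left(308 + X\right)$)
$\frac{1}{L{\left(82,126 \right)}} = \frac{1}{49896 + 162 \cdot 126 + 308 \cdot 82 + 126 \cdot 82} = \frac{1}{49896 + 20412 + 25256 + 10332} = \frac{1}{105896}$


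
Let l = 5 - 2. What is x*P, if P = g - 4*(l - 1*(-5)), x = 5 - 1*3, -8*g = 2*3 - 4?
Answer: -129/2 ≈ -64.500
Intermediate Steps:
l = 3
g = -1/4 (g = -(2*3 - 4)/8 = -(6 - 4)/8 = -1/8*2 = -1/4 ≈ -0.25000)
x = 2 (x = 5 - 3 = 2)
P = -129/4 (P = -1/4 - 4*(3 - 1*(-5)) = -1/4 - 4*(3 + 5) = -1/4 - 4*8 = -1/4 - 32 = -129/4 ≈ -32.250)
x*P = 2*(-129/4) = -129/2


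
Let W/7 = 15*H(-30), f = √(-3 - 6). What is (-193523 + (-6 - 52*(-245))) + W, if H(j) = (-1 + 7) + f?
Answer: -180159 + 315*I ≈ -1.8016e+5 + 315.0*I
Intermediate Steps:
f = 3*I (f = √(-9) = 3*I ≈ 3.0*I)
H(j) = 6 + 3*I (H(j) = (-1 + 7) + 3*I = 6 + 3*I)
W = 630 + 315*I (W = 7*(15*(6 + 3*I)) = 7*(90 + 45*I) = 630 + 315*I ≈ 630.0 + 315.0*I)
(-193523 + (-6 - 52*(-245))) + W = (-193523 + (-6 - 52*(-245))) + (630 + 315*I) = (-193523 + (-6 + 12740)) + (630 + 315*I) = (-193523 + 12734) + (630 + 315*I) = -180789 + (630 + 315*I) = -180159 + 315*I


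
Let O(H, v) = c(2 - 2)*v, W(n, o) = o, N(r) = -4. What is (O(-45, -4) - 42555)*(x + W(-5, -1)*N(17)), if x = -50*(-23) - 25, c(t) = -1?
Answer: -48040079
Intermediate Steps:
O(H, v) = -v
x = 1125 (x = 1150 - 25 = 1125)
(O(-45, -4) - 42555)*(x + W(-5, -1)*N(17)) = (-1*(-4) - 42555)*(1125 - 1*(-4)) = (4 - 42555)*(1125 + 4) = -42551*1129 = -48040079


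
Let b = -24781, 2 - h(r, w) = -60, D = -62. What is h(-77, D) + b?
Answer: -24719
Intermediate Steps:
h(r, w) = 62 (h(r, w) = 2 - 1*(-60) = 2 + 60 = 62)
h(-77, D) + b = 62 - 24781 = -24719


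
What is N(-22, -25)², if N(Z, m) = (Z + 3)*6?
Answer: 12996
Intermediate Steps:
N(Z, m) = 18 + 6*Z (N(Z, m) = (3 + Z)*6 = 18 + 6*Z)
N(-22, -25)² = (18 + 6*(-22))² = (18 - 132)² = (-114)² = 12996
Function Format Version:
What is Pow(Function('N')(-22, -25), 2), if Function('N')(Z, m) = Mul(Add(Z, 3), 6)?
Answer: 12996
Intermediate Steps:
Function('N')(Z, m) = Add(18, Mul(6, Z)) (Function('N')(Z, m) = Mul(Add(3, Z), 6) = Add(18, Mul(6, Z)))
Pow(Function('N')(-22, -25), 2) = Pow(Add(18, Mul(6, -22)), 2) = Pow(Add(18, -132), 2) = Pow(-114, 2) = 12996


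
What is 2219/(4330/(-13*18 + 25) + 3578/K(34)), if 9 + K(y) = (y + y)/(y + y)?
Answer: -1855084/391221 ≈ -4.7418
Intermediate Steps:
K(y) = -8 (K(y) = -9 + (y + y)/(y + y) = -9 + (2*y)/((2*y)) = -9 + (2*y)*(1/(2*y)) = -9 + 1 = -8)
2219/(4330/(-13*18 + 25) + 3578/K(34)) = 2219/(4330/(-13*18 + 25) + 3578/(-8)) = 2219/(4330/(-234 + 25) + 3578*(-⅛)) = 2219/(4330/(-209) - 1789/4) = 2219/(4330*(-1/209) - 1789/4) = 2219/(-4330/209 - 1789/4) = 2219/(-391221/836) = 2219*(-836/391221) = -1855084/391221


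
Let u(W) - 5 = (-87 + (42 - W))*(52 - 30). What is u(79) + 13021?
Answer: 10298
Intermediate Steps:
u(W) = -985 - 22*W (u(W) = 5 + (-87 + (42 - W))*(52 - 30) = 5 + (-45 - W)*22 = 5 + (-990 - 22*W) = -985 - 22*W)
u(79) + 13021 = (-985 - 22*79) + 13021 = (-985 - 1738) + 13021 = -2723 + 13021 = 10298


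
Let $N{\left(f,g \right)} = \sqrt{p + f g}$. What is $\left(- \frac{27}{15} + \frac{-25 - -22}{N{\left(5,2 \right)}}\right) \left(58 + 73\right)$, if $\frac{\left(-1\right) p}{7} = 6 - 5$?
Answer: $- \frac{1179}{5} - 131 \sqrt{3} \approx -462.7$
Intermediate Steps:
$p = -7$ ($p = - 7 \left(6 - 5\right) = \left(-7\right) 1 = -7$)
$N{\left(f,g \right)} = \sqrt{-7 + f g}$
$\left(- \frac{27}{15} + \frac{-25 - -22}{N{\left(5,2 \right)}}\right) \left(58 + 73\right) = \left(- \frac{27}{15} + \frac{-25 - -22}{\sqrt{-7 + 5 \cdot 2}}\right) \left(58 + 73\right) = \left(\left(-27\right) \frac{1}{15} + \frac{-25 + 22}{\sqrt{-7 + 10}}\right) 131 = \left(- \frac{9}{5} - \frac{3}{\sqrt{3}}\right) 131 = \left(- \frac{9}{5} - 3 \frac{\sqrt{3}}{3}\right) 131 = \left(- \frac{9}{5} - \sqrt{3}\right) 131 = - \frac{1179}{5} - 131 \sqrt{3}$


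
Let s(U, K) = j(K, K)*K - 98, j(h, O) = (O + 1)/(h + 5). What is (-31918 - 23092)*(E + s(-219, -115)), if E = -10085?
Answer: 6233953240/11 ≈ 5.6672e+8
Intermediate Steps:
j(h, O) = (1 + O)/(5 + h)
s(U, K) = -98 + K*(1 + K)/(5 + K) (s(U, K) = ((1 + K)/(5 + K))*K - 98 = K*(1 + K)/(5 + K) - 98 = -98 + K*(1 + K)/(5 + K))
(-31918 - 23092)*(E + s(-219, -115)) = (-31918 - 23092)*(-10085 + (-490 + (-115)**2 - 97*(-115))/(5 - 115)) = -55010*(-10085 + (-490 + 13225 + 11155)/(-110)) = -55010*(-10085 - 1/110*23890) = -55010*(-10085 - 2389/11) = -55010*(-113324/11) = 6233953240/11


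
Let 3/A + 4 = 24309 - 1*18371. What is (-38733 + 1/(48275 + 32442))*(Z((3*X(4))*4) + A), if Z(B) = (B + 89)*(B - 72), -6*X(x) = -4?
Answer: 1476558846820380/6140701 ≈ 2.4045e+8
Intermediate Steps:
A = 1/1978 (A = 3/(-4 + (24309 - 1*18371)) = 3/(-4 + (24309 - 18371)) = 3/(-4 + 5938) = 3/5934 = 3*(1/5934) = 1/1978 ≈ 0.00050556)
X(x) = ⅔ (X(x) = -⅙*(-4) = ⅔)
Z(B) = (-72 + B)*(89 + B) (Z(B) = (89 + B)*(-72 + B) = (-72 + B)*(89 + B))
(-38733 + 1/(48275 + 32442))*(Z((3*X(4))*4) + A) = (-38733 + 1/(48275 + 32442))*((-6408 + ((3*(⅔))*4)² + 17*((3*(⅔))*4)) + 1/1978) = (-38733 + 1/80717)*((-6408 + (2*4)² + 17*(2*4)) + 1/1978) = (-38733 + 1/80717)*((-6408 + 8² + 17*8) + 1/1978) = -3126411560*((-6408 + 64 + 136) + 1/1978)/80717 = -3126411560*(-6208 + 1/1978)/80717 = -3126411560/80717*(-12279423/1978) = 1476558846820380/6140701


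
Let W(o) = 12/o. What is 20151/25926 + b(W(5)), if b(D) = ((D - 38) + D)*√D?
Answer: 6717/8642 - 332*√15/25 ≈ -50.656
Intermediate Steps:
b(D) = √D*(-38 + 2*D) (b(D) = ((-38 + D) + D)*√D = (-38 + 2*D)*√D = √D*(-38 + 2*D))
20151/25926 + b(W(5)) = 20151/25926 + 2*√(12/5)*(-19 + 12/5) = 20151*(1/25926) + 2*√(12*(⅕))*(-19 + 12*(⅕)) = 6717/8642 + 2*√(12/5)*(-19 + 12/5) = 6717/8642 + 2*(2*√15/5)*(-83/5) = 6717/8642 - 332*√15/25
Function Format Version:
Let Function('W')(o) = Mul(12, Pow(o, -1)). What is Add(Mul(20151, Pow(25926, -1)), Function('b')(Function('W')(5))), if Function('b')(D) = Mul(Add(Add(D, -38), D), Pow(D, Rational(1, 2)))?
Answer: Add(Rational(6717, 8642), Mul(Rational(-332, 25), Pow(15, Rational(1, 2)))) ≈ -50.656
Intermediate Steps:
Function('b')(D) = Mul(Pow(D, Rational(1, 2)), Add(-38, Mul(2, D))) (Function('b')(D) = Mul(Add(Add(-38, D), D), Pow(D, Rational(1, 2))) = Mul(Add(-38, Mul(2, D)), Pow(D, Rational(1, 2))) = Mul(Pow(D, Rational(1, 2)), Add(-38, Mul(2, D))))
Add(Mul(20151, Pow(25926, -1)), Function('b')(Function('W')(5))) = Add(Mul(20151, Pow(25926, -1)), Mul(2, Pow(Mul(12, Pow(5, -1)), Rational(1, 2)), Add(-19, Mul(12, Pow(5, -1))))) = Add(Mul(20151, Rational(1, 25926)), Mul(2, Pow(Mul(12, Rational(1, 5)), Rational(1, 2)), Add(-19, Mul(12, Rational(1, 5))))) = Add(Rational(6717, 8642), Mul(2, Pow(Rational(12, 5), Rational(1, 2)), Add(-19, Rational(12, 5)))) = Add(Rational(6717, 8642), Mul(2, Mul(Rational(2, 5), Pow(15, Rational(1, 2))), Rational(-83, 5))) = Add(Rational(6717, 8642), Mul(Rational(-332, 25), Pow(15, Rational(1, 2))))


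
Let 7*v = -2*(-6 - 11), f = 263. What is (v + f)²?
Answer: 3515625/49 ≈ 71748.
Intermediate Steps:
v = 34/7 (v = (-2*(-6 - 11))/7 = (-2*(-17))/7 = (⅐)*34 = 34/7 ≈ 4.8571)
(v + f)² = (34/7 + 263)² = (1875/7)² = 3515625/49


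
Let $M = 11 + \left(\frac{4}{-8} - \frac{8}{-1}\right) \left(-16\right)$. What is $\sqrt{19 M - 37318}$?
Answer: $i \sqrt{39389} \approx 198.47 i$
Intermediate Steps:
$M = -109$ ($M = 11 + \left(4 \left(- \frac{1}{8}\right) - -8\right) \left(-16\right) = 11 + \left(- \frac{1}{2} + 8\right) \left(-16\right) = 11 + \frac{15}{2} \left(-16\right) = 11 - 120 = -109$)
$\sqrt{19 M - 37318} = \sqrt{19 \left(-109\right) - 37318} = \sqrt{-2071 - 37318} = \sqrt{-39389} = i \sqrt{39389}$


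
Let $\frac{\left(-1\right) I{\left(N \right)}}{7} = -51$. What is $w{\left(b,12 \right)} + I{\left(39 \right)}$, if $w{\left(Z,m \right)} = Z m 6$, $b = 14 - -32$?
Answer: $3669$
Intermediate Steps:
$b = 46$ ($b = 14 + 32 = 46$)
$I{\left(N \right)} = 357$ ($I{\left(N \right)} = \left(-7\right) \left(-51\right) = 357$)
$w{\left(Z,m \right)} = 6 Z m$
$w{\left(b,12 \right)} + I{\left(39 \right)} = 6 \cdot 46 \cdot 12 + 357 = 3312 + 357 = 3669$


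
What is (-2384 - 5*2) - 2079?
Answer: -4473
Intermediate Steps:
(-2384 - 5*2) - 2079 = (-2384 - 10) - 2079 = -2394 - 2079 = -4473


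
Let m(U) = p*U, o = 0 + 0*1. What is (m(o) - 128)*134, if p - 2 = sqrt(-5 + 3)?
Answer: -17152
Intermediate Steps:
p = 2 + I*sqrt(2) (p = 2 + sqrt(-5 + 3) = 2 + sqrt(-2) = 2 + I*sqrt(2) ≈ 2.0 + 1.4142*I)
o = 0 (o = 0 + 0 = 0)
m(U) = U*(2 + I*sqrt(2)) (m(U) = (2 + I*sqrt(2))*U = U*(2 + I*sqrt(2)))
(m(o) - 128)*134 = (0*(2 + I*sqrt(2)) - 128)*134 = (0 - 128)*134 = -128*134 = -17152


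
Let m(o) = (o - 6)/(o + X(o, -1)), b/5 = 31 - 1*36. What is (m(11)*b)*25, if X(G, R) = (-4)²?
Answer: -3125/27 ≈ -115.74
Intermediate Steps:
X(G, R) = 16
b = -25 (b = 5*(31 - 1*36) = 5*(31 - 36) = 5*(-5) = -25)
m(o) = (-6 + o)/(16 + o) (m(o) = (o - 6)/(o + 16) = (-6 + o)/(16 + o))
(m(11)*b)*25 = (((-6 + 11)/(16 + 11))*(-25))*25 = ((5/27)*(-25))*25 = -125/27*25 = -3125/27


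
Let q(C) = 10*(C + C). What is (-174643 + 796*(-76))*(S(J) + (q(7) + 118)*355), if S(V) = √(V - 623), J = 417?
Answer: -21536381010 - 235139*I*√206 ≈ -2.1536e+10 - 3.3749e+6*I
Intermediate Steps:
q(C) = 20*C (q(C) = 10*(2*C) = 20*C)
S(V) = √(-623 + V)
(-174643 + 796*(-76))*(S(J) + (q(7) + 118)*355) = (-174643 + 796*(-76))*(√(-623 + 417) + (20*7 + 118)*355) = (-174643 - 60496)*(√(-206) + (140 + 118)*355) = -235139*(I*√206 + 258*355) = -235139*(I*√206 + 91590) = -235139*(91590 + I*√206) = -21536381010 - 235139*I*√206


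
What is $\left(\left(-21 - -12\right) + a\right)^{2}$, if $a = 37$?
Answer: $784$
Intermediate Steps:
$\left(\left(-21 - -12\right) + a\right)^{2} = \left(\left(-21 - -12\right) + 37\right)^{2} = \left(\left(-21 + 12\right) + 37\right)^{2} = \left(-9 + 37\right)^{2} = 28^{2} = 784$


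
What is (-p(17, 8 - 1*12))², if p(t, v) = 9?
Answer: 81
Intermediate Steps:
(-p(17, 8 - 1*12))² = (-1*9)² = (-9)² = 81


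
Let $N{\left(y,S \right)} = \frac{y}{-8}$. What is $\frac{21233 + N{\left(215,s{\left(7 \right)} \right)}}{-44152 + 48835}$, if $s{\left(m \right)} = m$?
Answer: $\frac{169649}{37464} \approx 4.5283$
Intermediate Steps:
$N{\left(y,S \right)} = - \frac{y}{8}$ ($N{\left(y,S \right)} = y \left(- \frac{1}{8}\right) = - \frac{y}{8}$)
$\frac{21233 + N{\left(215,s{\left(7 \right)} \right)}}{-44152 + 48835} = \frac{21233 - \frac{215}{8}}{-44152 + 48835} = \frac{21233 - \frac{215}{8}}{4683} = \frac{169649}{8} \cdot \frac{1}{4683} = \frac{169649}{37464}$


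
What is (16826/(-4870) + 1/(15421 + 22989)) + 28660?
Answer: 536039874021/18705670 ≈ 28657.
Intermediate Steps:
(16826/(-4870) + 1/(15421 + 22989)) + 28660 = (16826*(-1/4870) + 1/38410) + 28660 = (-8413/2435 + 1/38410) + 28660 = -64628179/18705670 + 28660 = 536039874021/18705670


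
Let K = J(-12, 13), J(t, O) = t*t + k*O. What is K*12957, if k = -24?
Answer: -2176776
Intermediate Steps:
J(t, O) = t² - 24*O (J(t, O) = t*t - 24*O = t² - 24*O)
K = -168 (K = (-12)² - 24*13 = 144 - 312 = -168)
K*12957 = -168*12957 = -2176776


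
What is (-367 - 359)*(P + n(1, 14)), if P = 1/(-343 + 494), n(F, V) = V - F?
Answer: -1425864/151 ≈ -9442.8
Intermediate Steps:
P = 1/151 ≈ 0.0066225
(-367 - 359)*(P + n(1, 14)) = (-367 - 359)*(1/151 + (14 - 1*1)) = -726*(1/151 + (14 - 1)) = -726*(1/151 + 13) = -726*1964/151 = -1425864/151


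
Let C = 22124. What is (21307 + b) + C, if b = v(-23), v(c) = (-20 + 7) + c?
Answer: 43395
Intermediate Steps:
v(c) = -13 + c
b = -36 (b = -13 - 23 = -36)
(21307 + b) + C = (21307 - 36) + 22124 = 21271 + 22124 = 43395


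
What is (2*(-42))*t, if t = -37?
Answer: 3108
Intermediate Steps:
(2*(-42))*t = (2*(-42))*(-37) = -84*(-37) = 3108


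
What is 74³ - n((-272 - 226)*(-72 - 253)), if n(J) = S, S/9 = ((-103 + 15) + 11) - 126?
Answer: 407051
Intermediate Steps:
S = -1827 (S = 9*(((-103 + 15) + 11) - 126) = 9*((-88 + 11) - 126) = 9*(-77 - 126) = 9*(-203) = -1827)
n(J) = -1827
74³ - n((-272 - 226)*(-72 - 253)) = 74³ - 1*(-1827) = 405224 + 1827 = 407051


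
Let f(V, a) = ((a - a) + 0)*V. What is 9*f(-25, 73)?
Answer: 0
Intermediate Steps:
f(V, a) = 0 (f(V, a) = (0 + 0)*V = 0*V = 0)
9*f(-25, 73) = 9*0 = 0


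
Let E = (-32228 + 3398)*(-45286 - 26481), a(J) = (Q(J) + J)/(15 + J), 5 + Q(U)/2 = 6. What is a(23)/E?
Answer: 5/15724723836 ≈ 3.1797e-10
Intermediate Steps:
Q(U) = 2 (Q(U) = -10 + 2*6 = -10 + 12 = 2)
a(J) = (2 + J)/(15 + J)
E = 2069042610 (E = -28830*(-71767) = 2069042610)
a(23)/E = ((2 + 23)/(15 + 23))/2069042610 = (25/38)*(1/2069042610) = 5/15724723836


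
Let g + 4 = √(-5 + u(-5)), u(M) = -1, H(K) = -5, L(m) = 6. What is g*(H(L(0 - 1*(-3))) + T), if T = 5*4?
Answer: -60 + 15*I*√6 ≈ -60.0 + 36.742*I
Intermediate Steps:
T = 20
g = -4 + I*√6 (g = -4 + √(-5 - 1) = -4 + √(-6) = -4 + I*√6 ≈ -4.0 + 2.4495*I)
g*(H(L(0 - 1*(-3))) + T) = (-4 + I*√6)*(-5 + 20) = (-4 + I*√6)*15 = -60 + 15*I*√6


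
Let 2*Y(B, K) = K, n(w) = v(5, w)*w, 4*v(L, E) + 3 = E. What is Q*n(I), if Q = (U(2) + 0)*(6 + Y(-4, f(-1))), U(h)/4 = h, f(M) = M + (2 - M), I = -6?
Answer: 756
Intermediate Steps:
v(L, E) = -¾ + E/4
f(M) = 2
n(w) = w*(-¾ + w/4) (n(w) = (-¾ + w/4)*w = w*(-¾ + w/4))
U(h) = 4*h
Y(B, K) = K/2
Q = 56 (Q = (4*2 + 0)*(6 + (½)*2) = (8 + 0)*(6 + 1) = 8*7 = 56)
Q*n(I) = 56*((¼)*(-6)*(-3 - 6)) = 56*((¼)*(-6)*(-9)) = 56*(27/2) = 756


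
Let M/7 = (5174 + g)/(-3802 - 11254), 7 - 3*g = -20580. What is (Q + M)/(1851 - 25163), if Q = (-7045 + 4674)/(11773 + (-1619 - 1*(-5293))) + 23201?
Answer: -1798173379323/1807224195328 ≈ -0.99499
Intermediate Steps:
g = 20587/3 (g = 7/3 - 1/3*(-20580) = 7/3 + 6860 = 20587/3 ≈ 6862.3)
M = -252763/45168 (M = 7*((5174 + 20587/3)/(-3802 - 11254)) = 7*((36109/3)/(-15056)) = 7*((36109/3)*(-1/15056)) = 7*(-36109/45168) = -252763/45168 ≈ -5.5961)
Q = 358383476/15447 (Q = -2371/(11773 + (-1619 + 5293)) + 23201 = -2371/(11773 + 3674) + 23201 = -2371/15447 + 23201 = 358383476/15447 ≈ 23201.)
(Q + M)/(1851 - 25163) = (358383476/15447 - 252763/45168)/(1851 - 25163) = (1798173379323/77523344)/(-23312) = (1798173379323/77523344)*(-1/23312) = -1798173379323/1807224195328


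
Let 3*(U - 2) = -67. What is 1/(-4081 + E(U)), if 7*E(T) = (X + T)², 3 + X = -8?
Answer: -63/248267 ≈ -0.00025376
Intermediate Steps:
U = -61/3 (U = 2 + (⅓)*(-67) = 2 - 67/3 = -61/3 ≈ -20.333)
X = -11 (X = -3 - 8 = -11)
E(T) = (-11 + T)²/7
1/(-4081 + E(U)) = 1/(-4081 + (-11 - 61/3)²/7) = 1/(-4081 + (-94/3)²/7) = 1/(-4081 + (⅐)*(8836/9)) = 1/(-4081 + 8836/63) = 1/(-248267/63) = -63/248267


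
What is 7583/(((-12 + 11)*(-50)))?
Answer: 7583/50 ≈ 151.66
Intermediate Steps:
7583/(((-12 + 11)*(-50))) = 7583/((-1*(-50))) = 7583/50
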